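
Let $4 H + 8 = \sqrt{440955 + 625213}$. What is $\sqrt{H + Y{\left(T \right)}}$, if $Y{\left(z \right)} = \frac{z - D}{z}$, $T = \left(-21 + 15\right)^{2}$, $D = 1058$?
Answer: $\frac{\sqrt{-1094 + 18 \sqrt{266542}}}{6} \approx 15.091$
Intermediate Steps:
$T = 36$ ($T = \left(-6\right)^{2} = 36$)
$Y{\left(z \right)} = \frac{-1058 + z}{z}$ ($Y{\left(z \right)} = \frac{z - 1058}{z} = \frac{-1058 + z}{z}$)
$H = -2 + \frac{\sqrt{266542}}{2}$ ($H = -2 + \frac{\sqrt{440955 + 625213}}{4} = -2 + \frac{\sqrt{1066168}}{4} = -2 + \frac{2 \sqrt{266542}}{4} = -2 + \frac{\sqrt{266542}}{2} \approx 256.14$)
$\sqrt{H + Y{\left(T \right)}} = \sqrt{\left(-2 + \frac{\sqrt{266542}}{2}\right) + \frac{-1058 + 36}{36}} = \sqrt{\left(-2 + \frac{\sqrt{266542}}{2}\right) + \frac{1}{36} \left(-1022\right)} = \sqrt{\left(-2 + \frac{\sqrt{266542}}{2}\right) - \frac{511}{18}} = \sqrt{- \frac{547}{18} + \frac{\sqrt{266542}}{2}}$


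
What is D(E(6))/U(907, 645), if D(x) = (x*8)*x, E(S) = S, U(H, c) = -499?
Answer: -288/499 ≈ -0.57715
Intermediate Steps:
D(x) = 8*x² (D(x) = (8*x)*x = 8*x²)
D(E(6))/U(907, 645) = (8*6²)/(-499) = (8*36)*(-1/499) = 288*(-1/499) = -288/499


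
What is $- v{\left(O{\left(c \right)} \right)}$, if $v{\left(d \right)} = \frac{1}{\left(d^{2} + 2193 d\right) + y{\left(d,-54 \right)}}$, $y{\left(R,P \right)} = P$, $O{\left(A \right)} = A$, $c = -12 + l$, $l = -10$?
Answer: $\frac{1}{47816} \approx 2.0913 \cdot 10^{-5}$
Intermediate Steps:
$c = -22$ ($c = -12 - 10 = -22$)
$v{\left(d \right)} = \frac{1}{-54 + d^{2} + 2193 d}$ ($v{\left(d \right)} = \frac{1}{\left(d^{2} + 2193 d\right) - 54} = \frac{1}{-54 + d^{2} + 2193 d}$)
$- v{\left(O{\left(c \right)} \right)} = - \frac{1}{-54 + \left(-22\right)^{2} + 2193 \left(-22\right)} = - \frac{1}{-54 + 484 - 48246} = - \frac{1}{-47816} = \left(-1\right) \left(- \frac{1}{47816}\right) = \frac{1}{47816}$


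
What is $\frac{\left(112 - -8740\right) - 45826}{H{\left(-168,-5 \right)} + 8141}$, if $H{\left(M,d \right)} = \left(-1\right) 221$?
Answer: $- \frac{18487}{3960} \approx -4.6684$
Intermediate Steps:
$H{\left(M,d \right)} = -221$
$\frac{\left(112 - -8740\right) - 45826}{H{\left(-168,-5 \right)} + 8141} = \frac{\left(112 - -8740\right) - 45826}{-221 + 8141} = \frac{\left(112 + 8740\right) - 45826}{7920} = \left(8852 - 45826\right) \frac{1}{7920} = \left(-36974\right) \frac{1}{7920} = - \frac{18487}{3960}$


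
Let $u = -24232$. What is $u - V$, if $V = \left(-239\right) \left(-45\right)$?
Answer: $-34987$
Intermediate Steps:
$V = 10755$
$u - V = -24232 - 10755 = -34987$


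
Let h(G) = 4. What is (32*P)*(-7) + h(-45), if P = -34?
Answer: 7620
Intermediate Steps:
(32*P)*(-7) + h(-45) = (32*(-34))*(-7) + 4 = -1088*(-7) + 4 = 7616 + 4 = 7620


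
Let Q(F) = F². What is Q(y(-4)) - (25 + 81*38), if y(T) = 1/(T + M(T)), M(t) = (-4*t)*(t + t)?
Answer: -54066671/17424 ≈ -3103.0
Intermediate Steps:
M(t) = -8*t² (M(t) = (-4*t)*(2*t) = -8*t²)
y(T) = 1/(T - 8*T²)
Q(y(-4)) - (25 + 81*38) = (-1/(-4*(-1 + 8*(-4))))² - (25 + 81*38) = (-1*(-¼)/(-1 - 32))² - (25 + 3078) = (-1*(-¼)/(-33))² - 1*3103 = (-1*(-¼)*(-1/33))² - 3103 = (-1/132)² - 3103 = 1/17424 - 3103 = -54066671/17424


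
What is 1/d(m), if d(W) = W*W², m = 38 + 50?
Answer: 1/681472 ≈ 1.4674e-6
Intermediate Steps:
m = 88
d(W) = W³
1/d(m) = 1/(88³) = 1/681472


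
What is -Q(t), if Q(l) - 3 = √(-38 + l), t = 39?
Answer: -4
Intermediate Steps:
Q(l) = 3 + √(-38 + l)
-Q(t) = -(3 + √(-38 + 39)) = -(3 + √1) = -(3 + 1) = -1*4 = -4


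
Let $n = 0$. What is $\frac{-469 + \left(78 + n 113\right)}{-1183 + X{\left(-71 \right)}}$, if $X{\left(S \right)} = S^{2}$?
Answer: $- \frac{391}{3858} \approx -0.10135$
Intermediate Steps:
$\frac{-469 + \left(78 + n 113\right)}{-1183 + X{\left(-71 \right)}} = \frac{-469 + \left(78 + 0 \cdot 113\right)}{-1183 + \left(-71\right)^{2}} = \frac{-469 + \left(78 + 0\right)}{-1183 + 5041} = \frac{-469 + 78}{3858} = \left(-391\right) \frac{1}{3858} = - \frac{391}{3858}$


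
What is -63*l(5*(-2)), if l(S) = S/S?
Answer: -63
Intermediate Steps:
l(S) = 1
-63*l(5*(-2)) = -63*1 = -63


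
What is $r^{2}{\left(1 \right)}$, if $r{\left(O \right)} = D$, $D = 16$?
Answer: $256$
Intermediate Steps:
$r{\left(O \right)} = 16$
$r^{2}{\left(1 \right)} = 16^{2} = 256$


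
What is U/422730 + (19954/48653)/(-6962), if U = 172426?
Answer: 1327183556564/3254273401995 ≈ 0.40783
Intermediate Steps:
U/422730 + (19954/48653)/(-6962) = 172426/422730 + (19954/48653)/(-6962) = 172426*(1/422730) + (19954*(1/48653))*(-1/6962) = 86213/211365 + (1814/4423)*(-1/6962) = 86213/211365 - 907/15396463 = 1327183556564/3254273401995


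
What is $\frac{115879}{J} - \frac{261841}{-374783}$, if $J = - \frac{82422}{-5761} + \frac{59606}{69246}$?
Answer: $\frac{8663370865939146220}{1133865485813387} \approx 7640.6$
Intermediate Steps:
$J = \frac{3025391989}{199463103}$ ($J = \left(-82422\right) \left(- \frac{1}{5761}\right) + 59606 \cdot \frac{1}{69246} = \frac{82422}{5761} + \frac{29803}{34623} = \frac{3025391989}{199463103} \approx 15.168$)
$\frac{115879}{J} - \frac{261841}{-374783} = \frac{115879}{\frac{3025391989}{199463103}} - \frac{261841}{-374783} = 115879 \cdot \frac{199463103}{3025391989} - - \frac{261841}{374783} = \frac{23113584912537}{3025391989} + \frac{261841}{374783} = \frac{8663370865939146220}{1133865485813387}$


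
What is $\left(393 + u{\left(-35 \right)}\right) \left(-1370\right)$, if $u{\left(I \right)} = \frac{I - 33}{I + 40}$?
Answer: $-519778$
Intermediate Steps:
$u{\left(I \right)} = \frac{-33 + I}{40 + I}$
$\left(393 + u{\left(-35 \right)}\right) \left(-1370\right) = \left(393 + \frac{-33 - 35}{40 - 35}\right) \left(-1370\right) = \left(393 + \frac{1}{5} \left(-68\right)\right) \left(-1370\right) = \left(393 - \frac{68}{5}\right) \left(-1370\right) = \frac{1897}{5} \left(-1370\right) = -519778$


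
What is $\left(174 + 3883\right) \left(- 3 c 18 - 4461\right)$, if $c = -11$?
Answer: $-15688419$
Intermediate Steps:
$\left(174 + 3883\right) \left(- 3 c 18 - 4461\right) = \left(174 + 3883\right) \left(\left(-3\right) \left(-11\right) 18 - 4461\right) = 4057 \left(33 \cdot 18 - 4461\right) = 4057 \left(594 - 4461\right) = 4057 \left(-3867\right) = -15688419$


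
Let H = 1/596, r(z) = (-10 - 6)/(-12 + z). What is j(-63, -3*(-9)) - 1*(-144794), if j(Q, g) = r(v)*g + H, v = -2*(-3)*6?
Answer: 86286497/596 ≈ 1.4478e+5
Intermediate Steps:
v = 36 (v = 6*6 = 36)
r(z) = -16/(-12 + z)
H = 1/596 ≈ 0.0016779
j(Q, g) = 1/596 - 2*g/3 (j(Q, g) = (-16/(-12 + 36))*g + 1/596 = (-16/24)*g + 1/596 = (-16*1/24)*g + 1/596 = -2*g/3 + 1/596 = 1/596 - 2*g/3)
j(-63, -3*(-9)) - 1*(-144794) = (1/596 - (-2)*(-9)) - 1*(-144794) = (1/596 - ⅔*27) + 144794 = (1/596 - 18) + 144794 = -10727/596 + 144794 = 86286497/596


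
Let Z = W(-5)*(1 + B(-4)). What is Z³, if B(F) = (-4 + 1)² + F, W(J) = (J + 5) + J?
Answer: -27000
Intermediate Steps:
W(J) = 5 + 2*J (W(J) = (5 + J) + J = 5 + 2*J)
B(F) = 9 + F (B(F) = (-3)² + F = 9 + F)
Z = -30 (Z = (5 + 2*(-5))*(1 + (9 - 4)) = (5 - 10)*(1 + 5) = -5*6 = -30)
Z³ = (-30)³ = -27000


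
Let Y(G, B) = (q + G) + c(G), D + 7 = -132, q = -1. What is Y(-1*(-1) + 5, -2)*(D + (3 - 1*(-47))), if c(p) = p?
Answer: -979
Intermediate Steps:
D = -139 (D = -7 - 132 = -139)
Y(G, B) = -1 + 2*G (Y(G, B) = (-1 + G) + G = -1 + 2*G)
Y(-1*(-1) + 5, -2)*(D + (3 - 1*(-47))) = (-1 + 2*(-1*(-1) + 5))*(-139 + (3 - 1*(-47))) = (-1 + 2*(1 + 5))*(-139 + (3 + 47)) = (-1 + 2*6)*(-139 + 50) = (-1 + 12)*(-89) = 11*(-89) = -979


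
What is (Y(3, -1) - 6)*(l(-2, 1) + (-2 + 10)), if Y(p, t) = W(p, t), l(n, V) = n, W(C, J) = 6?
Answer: 0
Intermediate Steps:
Y(p, t) = 6
(Y(3, -1) - 6)*(l(-2, 1) + (-2 + 10)) = (6 - 6)*(-2 + (-2 + 10)) = 0*(-2 + 8) = 0*6 = 0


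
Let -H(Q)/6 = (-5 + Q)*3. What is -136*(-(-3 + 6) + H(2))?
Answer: -6936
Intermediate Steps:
H(Q) = 90 - 18*Q (H(Q) = -6*(-5 + Q)*3 = -6*(-15 + 3*Q) = 90 - 18*Q)
-136*(-(-3 + 6) + H(2)) = -136*(-(-3 + 6) + (90 - 18*2)) = -136*(-1*3 + (90 - 36)) = -136*(-3 + 54) = -136*51 = -6936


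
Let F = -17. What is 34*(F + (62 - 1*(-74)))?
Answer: 4046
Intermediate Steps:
34*(F + (62 - 1*(-74))) = 34*(-17 + (62 - 1*(-74))) = 34*(-17 + (62 + 74)) = 34*(-17 + 136) = 34*119 = 4046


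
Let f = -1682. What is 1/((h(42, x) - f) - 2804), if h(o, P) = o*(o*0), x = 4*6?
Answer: -1/1122 ≈ -0.00089127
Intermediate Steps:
x = 24
h(o, P) = 0 (h(o, P) = o*0 = 0)
1/((h(42, x) - f) - 2804) = 1/((0 - 1*(-1682)) - 2804) = 1/((0 + 1682) - 2804) = 1/(1682 - 2804) = 1/(-1122) = -1/1122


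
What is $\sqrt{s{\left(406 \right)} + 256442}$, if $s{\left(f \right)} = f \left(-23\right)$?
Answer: $24 \sqrt{429} \approx 497.1$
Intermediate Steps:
$s{\left(f \right)} = - 23 f$
$\sqrt{s{\left(406 \right)} + 256442} = \sqrt{\left(-23\right) 406 + 256442} = \sqrt{-9338 + 256442} = \sqrt{247104} = 24 \sqrt{429}$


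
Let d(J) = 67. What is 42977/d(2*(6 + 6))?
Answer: 42977/67 ≈ 641.45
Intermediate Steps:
42977/d(2*(6 + 6)) = 42977/67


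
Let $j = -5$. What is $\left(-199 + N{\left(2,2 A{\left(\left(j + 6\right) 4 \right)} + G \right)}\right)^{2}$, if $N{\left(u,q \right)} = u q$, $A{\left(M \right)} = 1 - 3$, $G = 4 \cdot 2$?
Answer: $36481$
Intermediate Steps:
$G = 8$
$A{\left(M \right)} = -2$
$N{\left(u,q \right)} = q u$
$\left(-199 + N{\left(2,2 A{\left(\left(j + 6\right) 4 \right)} + G \right)}\right)^{2} = \left(-199 + \left(2 \left(-2\right) + 8\right) 2\right)^{2} = \left(-199 + \left(-4 + 8\right) 2\right)^{2} = \left(-199 + 4 \cdot 2\right)^{2} = \left(-199 + 8\right)^{2} = \left(-191\right)^{2} = 36481$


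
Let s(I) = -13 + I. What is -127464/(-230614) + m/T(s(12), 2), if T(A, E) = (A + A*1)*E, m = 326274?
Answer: -18810710595/230614 ≈ -81568.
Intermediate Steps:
T(A, E) = 2*A*E (T(A, E) = (A + A)*E = (2*A)*E = 2*A*E)
-127464/(-230614) + m/T(s(12), 2) = -127464/(-230614) + 326274/((2*(-13 + 12)*2)) = -127464*(-1/230614) + 326274/((2*(-1)*2)) = 63732/115307 + 326274/(-4) = 63732/115307 + 326274*(-¼) = 63732/115307 - 163137/2 = -18810710595/230614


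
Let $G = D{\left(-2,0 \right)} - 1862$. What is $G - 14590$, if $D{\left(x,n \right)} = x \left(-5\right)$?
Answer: $-16442$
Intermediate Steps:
$D{\left(x,n \right)} = - 5 x$
$G = -1852$ ($G = \left(-5\right) \left(-2\right) - 1862 = 10 - 1862 = -1852$)
$G - 14590 = -1852 - 14590 = -16442$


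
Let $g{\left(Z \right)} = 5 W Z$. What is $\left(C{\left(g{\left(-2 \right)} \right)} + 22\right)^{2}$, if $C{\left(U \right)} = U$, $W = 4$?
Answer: $324$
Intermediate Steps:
$g{\left(Z \right)} = 20 Z$ ($g{\left(Z \right)} = 5 \cdot 4 Z = 20 Z$)
$\left(C{\left(g{\left(-2 \right)} \right)} + 22\right)^{2} = \left(20 \left(-2\right) + 22\right)^{2} = \left(-40 + 22\right)^{2} = \left(-18\right)^{2} = 324$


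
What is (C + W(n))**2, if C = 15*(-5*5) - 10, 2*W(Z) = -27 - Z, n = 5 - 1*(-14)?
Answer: 166464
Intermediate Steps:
n = 19 (n = 5 + 14 = 19)
W(Z) = -27/2 - Z/2 (W(Z) = (-27 - Z)/2 = -27/2 - Z/2)
C = -385 (C = 15*(-25) - 10 = -375 - 10 = -385)
(C + W(n))**2 = (-385 + (-27/2 - 1/2*19))**2 = (-385 + (-27/2 - 19/2))**2 = (-385 - 23)**2 = (-408)**2 = 166464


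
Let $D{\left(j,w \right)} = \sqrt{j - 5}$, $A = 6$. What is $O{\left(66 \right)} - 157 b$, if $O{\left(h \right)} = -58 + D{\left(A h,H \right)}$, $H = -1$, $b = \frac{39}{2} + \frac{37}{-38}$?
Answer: $- \frac{56366}{19} + \sqrt{391} \approx -2946.9$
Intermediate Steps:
$b = \frac{352}{19}$ ($b = 39 \cdot \frac{1}{2} + 37 \left(- \frac{1}{38}\right) = \frac{39}{2} - \frac{37}{38} = \frac{352}{19} \approx 18.526$)
$D{\left(j,w \right)} = \sqrt{-5 + j}$
$O{\left(h \right)} = -58 + \sqrt{-5 + 6 h}$
$O{\left(66 \right)} - 157 b = \left(-58 + \sqrt{-5 + 6 \cdot 66}\right) - \frac{55264}{19} = \left(-58 + \sqrt{-5 + 396}\right) - \frac{55264}{19} = \left(-58 + \sqrt{391}\right) - \frac{55264}{19} = - \frac{56366}{19} + \sqrt{391}$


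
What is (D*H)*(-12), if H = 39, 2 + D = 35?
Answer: -15444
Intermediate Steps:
D = 33 (D = -2 + 35 = 33)
(D*H)*(-12) = (33*39)*(-12) = 1287*(-12) = -15444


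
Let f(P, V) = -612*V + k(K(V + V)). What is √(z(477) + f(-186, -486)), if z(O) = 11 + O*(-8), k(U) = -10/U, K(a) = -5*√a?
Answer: √(23783787 - 3*I*√3)/9 ≈ 541.87 - 5.9193e-5*I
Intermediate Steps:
f(P, V) = -612*V + √2/√V (f(P, V) = -612*V - 10*(-1/(5*√(V + V))) = -612*V - 10*(-√2/(10*√V)) = -612*V - (-1)*√2/√V = -612*V + √2/√V)
z(O) = 11 - 8*O
√(z(477) + f(-186, -486)) = √((11 - 8*477) + (-612*(-486) + √2/√(-486))) = √((11 - 3816) + (297432 + √2*(-I*√6/54))) = √(-3805 + (297432 - I*√3/27)) = √(293627 - I*√3/27)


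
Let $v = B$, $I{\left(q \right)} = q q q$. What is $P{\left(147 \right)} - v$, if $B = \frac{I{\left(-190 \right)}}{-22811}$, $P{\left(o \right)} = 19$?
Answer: $- \frac{6425591}{22811} \approx -281.69$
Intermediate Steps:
$I{\left(q \right)} = q^{3}$ ($I{\left(q \right)} = q^{2} q = q^{3}$)
$B = \frac{6859000}{22811}$ ($B = \frac{\left(-190\right)^{3}}{-22811} = \left(-6859000\right) \left(- \frac{1}{22811}\right) = \frac{6859000}{22811} \approx 300.69$)
$v = \frac{6859000}{22811} \approx 300.69$
$P{\left(147 \right)} - v = 19 - \frac{6859000}{22811} = - \frac{6425591}{22811}$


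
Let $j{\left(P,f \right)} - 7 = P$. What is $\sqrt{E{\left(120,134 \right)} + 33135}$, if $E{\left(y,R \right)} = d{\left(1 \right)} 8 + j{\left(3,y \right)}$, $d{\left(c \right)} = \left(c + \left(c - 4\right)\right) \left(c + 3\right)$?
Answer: $\sqrt{33081} \approx 181.88$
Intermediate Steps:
$j{\left(P,f \right)} = 7 + P$
$d{\left(c \right)} = \left(-4 + 2 c\right) \left(3 + c\right)$ ($d{\left(c \right)} = \left(c + \left(-4 + c\right)\right) \left(3 + c\right) = \left(-4 + 2 c\right) \left(3 + c\right)$)
$E{\left(y,R \right)} = -54$ ($E{\left(y,R \right)} = \left(-12 + 2 \cdot 1 + 2 \cdot 1^{2}\right) 8 + \left(7 + 3\right) = \left(-12 + 2 + 2 \cdot 1\right) 8 + 10 = \left(-12 + 2 + 2\right) 8 + 10 = \left(-8\right) 8 + 10 = -64 + 10 = -54$)
$\sqrt{E{\left(120,134 \right)} + 33135} = \sqrt{-54 + 33135} = \sqrt{33081}$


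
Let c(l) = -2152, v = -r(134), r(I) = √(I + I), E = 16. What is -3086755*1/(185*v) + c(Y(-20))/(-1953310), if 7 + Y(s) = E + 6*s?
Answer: 1076/976655 + 617351*√67/4958 ≈ 1019.2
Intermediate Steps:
r(I) = √2*√I (r(I) = √(2*I) = √2*√I)
v = -2*√67 (v = -√2*√134 = -2*√67 ≈ -16.371)
Y(s) = 9 + 6*s (Y(s) = -7 + (16 + 6*s) = 9 + 6*s)
-3086755*1/(185*v) + c(Y(-20))/(-1953310) = -3086755*(-√67/24790) - 2152/(-1953310) = -3086755*(-√67/24790) - 2152*(-1/1953310) = -(-617351)*√67/4958 + 1076/976655 = 617351*√67/4958 + 1076/976655 = 1076/976655 + 617351*√67/4958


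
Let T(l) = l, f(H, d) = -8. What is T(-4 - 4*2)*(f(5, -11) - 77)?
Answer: 1020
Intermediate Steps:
T(-4 - 4*2)*(f(5, -11) - 77) = (-4 - 4*2)*(-8 - 77) = (-4 - 8)*(-85) = -12*(-85) = 1020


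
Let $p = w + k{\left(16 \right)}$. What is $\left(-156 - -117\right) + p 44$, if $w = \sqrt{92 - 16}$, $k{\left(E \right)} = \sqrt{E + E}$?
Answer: $-39 + 88 \sqrt{19} + 176 \sqrt{2} \approx 593.48$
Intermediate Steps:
$k{\left(E \right)} = \sqrt{2} \sqrt{E}$ ($k{\left(E \right)} = \sqrt{2 E} = \sqrt{2} \sqrt{E}$)
$w = 2 \sqrt{19}$ ($w = \sqrt{76} = 2 \sqrt{19} \approx 8.7178$)
$p = 2 \sqrt{19} + 4 \sqrt{2}$ ($p = 2 \sqrt{19} + \sqrt{2} \sqrt{16} = 2 \sqrt{19} + \sqrt{2} \cdot 4 = 2 \sqrt{19} + 4 \sqrt{2} \approx 14.375$)
$\left(-156 - -117\right) + p 44 = \left(-156 - -117\right) + \left(2 \sqrt{19} + 4 \sqrt{2}\right) 44 = \left(-156 + 117\right) + \left(88 \sqrt{19} + 176 \sqrt{2}\right) = -39 + \left(88 \sqrt{19} + 176 \sqrt{2}\right) = -39 + 88 \sqrt{19} + 176 \sqrt{2}$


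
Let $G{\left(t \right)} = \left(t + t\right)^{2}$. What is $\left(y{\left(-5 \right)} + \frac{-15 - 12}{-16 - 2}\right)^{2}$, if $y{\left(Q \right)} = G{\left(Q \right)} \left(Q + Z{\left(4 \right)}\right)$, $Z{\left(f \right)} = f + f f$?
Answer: $\frac{9018009}{4} \approx 2.2545 \cdot 10^{6}$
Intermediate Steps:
$Z{\left(f \right)} = f + f^{2}$
$G{\left(t \right)} = 4 t^{2}$ ($G{\left(t \right)} = \left(2 t\right)^{2} = 4 t^{2}$)
$y{\left(Q \right)} = 4 Q^{2} \left(20 + Q\right)$ ($y{\left(Q \right)} = 4 Q^{2} \left(Q + 4 \left(1 + 4\right)\right) = 4 Q^{2} \left(Q + 4 \cdot 5\right) = 4 Q^{2} \left(Q + 20\right) = 4 Q^{2} \left(20 + Q\right)$)
$\left(y{\left(-5 \right)} + \frac{-15 - 12}{-16 - 2}\right)^{2} = \left(4 \left(-5\right)^{2} \left(20 - 5\right) + \frac{-15 - 12}{-16 - 2}\right)^{2} = \left(4 \cdot 25 \cdot 15 - \frac{27}{-18}\right)^{2} = \left(1500 - - \frac{3}{2}\right)^{2} = \left(1500 + \frac{3}{2}\right)^{2} = \left(\frac{3003}{2}\right)^{2} = \frac{9018009}{4}$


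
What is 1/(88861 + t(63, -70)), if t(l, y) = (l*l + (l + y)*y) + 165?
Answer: 1/93485 ≈ 1.0697e-5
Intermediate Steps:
t(l, y) = 165 + l² + y*(l + y) (t(l, y) = (l² + y*(l + y)) + 165 = 165 + l² + y*(l + y))
1/(88861 + t(63, -70)) = 1/(88861 + (165 + 63² + (-70)² + 63*(-70))) = 1/(88861 + (165 + 3969 + 4900 - 4410)) = 1/(88861 + 4624) = 1/93485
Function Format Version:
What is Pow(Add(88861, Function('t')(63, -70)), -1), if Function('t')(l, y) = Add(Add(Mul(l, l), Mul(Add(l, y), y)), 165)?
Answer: Rational(1, 93485) ≈ 1.0697e-5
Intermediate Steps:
Function('t')(l, y) = Add(165, Pow(l, 2), Mul(y, Add(l, y))) (Function('t')(l, y) = Add(Add(Pow(l, 2), Mul(y, Add(l, y))), 165) = Add(165, Pow(l, 2), Mul(y, Add(l, y))))
Pow(Add(88861, Function('t')(63, -70)), -1) = Pow(Add(88861, Add(165, Pow(63, 2), Pow(-70, 2), Mul(63, -70))), -1) = Pow(Add(88861, Add(165, 3969, 4900, -4410)), -1) = Pow(Add(88861, 4624), -1) = Pow(93485, -1) = Rational(1, 93485)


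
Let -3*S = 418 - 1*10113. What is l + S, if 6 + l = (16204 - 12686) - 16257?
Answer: -28540/3 ≈ -9513.3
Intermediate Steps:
S = 9695/3 (S = -(418 - 1*10113)/3 = -(418 - 10113)/3 = -1/3*(-9695) = 9695/3 ≈ 3231.7)
l = -12745 (l = -6 + ((16204 - 12686) - 16257) = -6 + (3518 - 16257) = -6 - 12739 = -12745)
l + S = -12745 + 9695/3 = -28540/3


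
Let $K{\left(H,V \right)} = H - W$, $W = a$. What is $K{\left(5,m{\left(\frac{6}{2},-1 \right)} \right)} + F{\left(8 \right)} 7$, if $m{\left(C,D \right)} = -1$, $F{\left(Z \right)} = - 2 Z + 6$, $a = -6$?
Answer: $-59$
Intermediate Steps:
$W = -6$
$F{\left(Z \right)} = 6 - 2 Z$
$K{\left(H,V \right)} = 6 + H$ ($K{\left(H,V \right)} = H - -6 = H + 6 = 6 + H$)
$K{\left(5,m{\left(\frac{6}{2},-1 \right)} \right)} + F{\left(8 \right)} 7 = \left(6 + 5\right) + \left(6 - 16\right) 7 = 11 + \left(6 - 16\right) 7 = 11 - 70 = -59$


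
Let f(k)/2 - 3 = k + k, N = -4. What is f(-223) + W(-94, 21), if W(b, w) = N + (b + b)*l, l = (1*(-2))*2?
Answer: -138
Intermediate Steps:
f(k) = 6 + 4*k (f(k) = 6 + 2*(k + k) = 6 + 2*(2*k) = 6 + 4*k)
l = -4 (l = -2*2 = -4)
W(b, w) = -4 - 8*b (W(b, w) = -4 + (b + b)*(-4) = -4 + (2*b)*(-4) = -4 - 8*b)
f(-223) + W(-94, 21) = (6 + 4*(-223)) + (-4 - 8*(-94)) = (6 - 892) + (-4 + 752) = -886 + 748 = -138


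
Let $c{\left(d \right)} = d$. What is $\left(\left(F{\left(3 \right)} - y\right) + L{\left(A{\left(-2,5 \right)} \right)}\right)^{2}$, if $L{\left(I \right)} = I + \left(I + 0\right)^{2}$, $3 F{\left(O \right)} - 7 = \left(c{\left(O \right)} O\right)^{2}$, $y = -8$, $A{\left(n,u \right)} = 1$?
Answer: $\frac{13924}{9} \approx 1547.1$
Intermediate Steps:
$F{\left(O \right)} = \frac{7}{3} + \frac{O^{4}}{3}$ ($F{\left(O \right)} = \frac{7}{3} + \frac{\left(O O\right)^{2}}{3} = \frac{7}{3} + \frac{\left(O^{2}\right)^{2}}{3} = \frac{7}{3} + \frac{O^{4}}{3}$)
$L{\left(I \right)} = I + I^{2}$
$\left(\left(F{\left(3 \right)} - y\right) + L{\left(A{\left(-2,5 \right)} \right)}\right)^{2} = \left(\left(\left(\frac{7}{3} + \frac{3^{4}}{3}\right) - -8\right) + 1 \left(1 + 1\right)\right)^{2} = \left(\left(\left(\frac{7}{3} + \frac{1}{3} \cdot 81\right) + 8\right) + 1 \cdot 2\right)^{2} = \left(\left(\left(\frac{7}{3} + 27\right) + 8\right) + 2\right)^{2} = \left(\left(\frac{88}{3} + 8\right) + 2\right)^{2} = \left(\frac{112}{3} + 2\right)^{2} = \left(\frac{118}{3}\right)^{2} = \frac{13924}{9}$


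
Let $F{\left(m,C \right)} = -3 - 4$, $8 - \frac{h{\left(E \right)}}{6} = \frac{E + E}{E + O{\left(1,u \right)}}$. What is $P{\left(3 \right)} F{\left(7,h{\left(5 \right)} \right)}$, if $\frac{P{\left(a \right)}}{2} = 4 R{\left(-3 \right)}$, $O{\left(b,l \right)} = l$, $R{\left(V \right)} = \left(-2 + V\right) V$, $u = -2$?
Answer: $-840$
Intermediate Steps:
$R{\left(V \right)} = V \left(-2 + V\right)$
$h{\left(E \right)} = 48 - \frac{12 E}{-2 + E}$ ($h{\left(E \right)} = 48 - 6 \frac{E + E}{E - 2} = 48 - 6 \frac{2 E}{-2 + E} = 48 - \frac{12 E}{-2 + E}$)
$P{\left(a \right)} = 120$ ($P{\left(a \right)} = 2 \cdot 4 \left(- 3 \left(-2 - 3\right)\right) = 2 \cdot 4 \left(\left(-3\right) \left(-5\right)\right) = 2 \cdot 4 \cdot 15 = 2 \cdot 60 = 120$)
$F{\left(m,C \right)} = -7$
$P{\left(3 \right)} F{\left(7,h{\left(5 \right)} \right)} = 120 \left(-7\right) = -840$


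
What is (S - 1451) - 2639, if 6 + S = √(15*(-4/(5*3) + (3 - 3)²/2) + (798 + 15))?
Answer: -4096 + √809 ≈ -4067.6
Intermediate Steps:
S = -6 + √809 (S = -6 + √(15*(-4/(5*3) + (3 - 3)²/2) + (798 + 15)) = -6 + √(15*(-4/15 + 0²*(½)) + 813) = -6 + √(15*(-4*1/15 + 0*(½)) + 813) = -6 + √(15*(-4/15 + 0) + 813) = -6 + √(15*(-4/15) + 813) = -6 + √(-4 + 813) = -6 + √809 ≈ 22.443)
(S - 1451) - 2639 = ((-6 + √809) - 1451) - 2639 = (-1457 + √809) - 2639 = -4096 + √809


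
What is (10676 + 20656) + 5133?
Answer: 36465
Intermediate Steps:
(10676 + 20656) + 5133 = 31332 + 5133 = 36465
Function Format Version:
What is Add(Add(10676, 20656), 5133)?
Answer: 36465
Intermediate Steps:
Add(Add(10676, 20656), 5133) = Add(31332, 5133) = 36465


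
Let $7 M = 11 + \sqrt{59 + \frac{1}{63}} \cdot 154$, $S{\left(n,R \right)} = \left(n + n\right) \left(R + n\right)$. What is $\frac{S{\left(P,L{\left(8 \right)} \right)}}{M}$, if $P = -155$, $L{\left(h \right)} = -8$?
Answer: $- \frac{636678}{229009} + \frac{5517876 \sqrt{154}}{229009} \approx 296.23$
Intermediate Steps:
$S{\left(n,R \right)} = 2 n \left(R + n\right)$
$M = \frac{11}{7} + \frac{286 \sqrt{154}}{21}$ ($M = \frac{11 + \sqrt{59 + \frac{1}{63}} \cdot 154}{7} = \frac{11 + \sqrt{\frac{3718}{63}} \cdot 154}{7} = \frac{11 + \frac{13 \sqrt{154}}{21} \cdot 154}{7} = \frac{11 + \frac{286 \sqrt{154}}{3}}{7} = \frac{11}{7} + \frac{286 \sqrt{154}}{21} \approx 170.58$)
$\frac{S{\left(P,L{\left(8 \right)} \right)}}{M} = \frac{2 \left(-155\right) \left(-8 - 155\right)}{\frac{11}{7} + \frac{286 \sqrt{154}}{21}} = \frac{2 \left(-155\right) \left(-163\right)}{\frac{11}{7} + \frac{286 \sqrt{154}}{21}} = \frac{50530}{\frac{11}{7} + \frac{286 \sqrt{154}}{21}}$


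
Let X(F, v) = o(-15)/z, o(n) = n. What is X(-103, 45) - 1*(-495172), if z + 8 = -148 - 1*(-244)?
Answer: 43575121/88 ≈ 4.9517e+5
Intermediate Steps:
z = 88 (z = -8 + (-148 - 1*(-244)) = -8 + (-148 + 244) = -8 + 96 = 88)
X(F, v) = -15/88
X(-103, 45) - 1*(-495172) = -15/88 - 1*(-495172) = -15/88 + 495172 = 43575121/88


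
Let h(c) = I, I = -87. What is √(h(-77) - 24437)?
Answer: 2*I*√6131 ≈ 156.6*I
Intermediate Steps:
h(c) = -87
√(h(-77) - 24437) = √(-87 - 24437) = √(-24524) = 2*I*√6131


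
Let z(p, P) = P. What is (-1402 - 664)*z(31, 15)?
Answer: -30990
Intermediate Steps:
(-1402 - 664)*z(31, 15) = (-1402 - 664)*15 = -2066*15 = -30990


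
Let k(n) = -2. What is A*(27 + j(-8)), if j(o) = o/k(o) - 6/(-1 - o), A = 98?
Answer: 2954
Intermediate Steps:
j(o) = -6/(-1 - o) - o/2 (j(o) = o/(-2) - 6/(-1 - o) = o*(-1/2) - 6/(-1 - o) = -o/2 - 6/(-1 - o) = -6/(-1 - o) - o/2)
A*(27 + j(-8)) = 98*(27 + (12 - 1*(-8) - 1*(-8)**2)/(2*(1 - 8))) = 98*(27 + (1/2)*(12 + 8 - 1*64)/(-7)) = 98*(27 + (1/2)*(-1/7)*(12 + 8 - 64)) = 98*(27 + (1/2)*(-1/7)*(-44)) = 98*(27 + 22/7) = 98*(211/7) = 2954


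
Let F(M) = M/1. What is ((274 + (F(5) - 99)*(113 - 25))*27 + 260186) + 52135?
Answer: 96375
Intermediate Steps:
F(M) = M (F(M) = M*1 = M)
((274 + (F(5) - 99)*(113 - 25))*27 + 260186) + 52135 = ((274 + (5 - 99)*(113 - 25))*27 + 260186) + 52135 = ((274 - 94*88)*27 + 260186) + 52135 = ((274 - 8272)*27 + 260186) + 52135 = (-7998*27 + 260186) + 52135 = (-215946 + 260186) + 52135 = 44240 + 52135 = 96375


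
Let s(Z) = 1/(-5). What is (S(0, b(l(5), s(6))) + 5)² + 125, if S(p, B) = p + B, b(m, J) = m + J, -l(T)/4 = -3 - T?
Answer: 36981/25 ≈ 1479.2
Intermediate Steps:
s(Z) = -⅕
l(T) = 12 + 4*T (l(T) = -4*(-3 - T) = 12 + 4*T)
b(m, J) = J + m
S(p, B) = B + p
(S(0, b(l(5), s(6))) + 5)² + 125 = (((-⅕ + (12 + 4*5)) + 0) + 5)² + 125 = (((-⅕ + (12 + 20)) + 0) + 5)² + 125 = (((-⅕ + 32) + 0) + 5)² + 125 = ((159/5 + 0) + 5)² + 125 = (159/5 + 5)² + 125 = (184/5)² + 125 = 33856/25 + 125 = 36981/25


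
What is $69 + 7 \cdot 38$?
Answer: $335$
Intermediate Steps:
$69 + 7 \cdot 38 = 69 + 266 = 335$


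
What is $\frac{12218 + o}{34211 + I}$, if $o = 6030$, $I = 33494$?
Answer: $\frac{18248}{67705} \approx 0.26952$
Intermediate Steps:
$\frac{12218 + o}{34211 + I} = \frac{12218 + 6030}{34211 + 33494} = \frac{18248}{67705}$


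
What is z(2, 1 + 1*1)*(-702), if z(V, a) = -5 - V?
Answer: 4914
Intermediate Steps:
z(2, 1 + 1*1)*(-702) = (-5 - 1*2)*(-702) = (-5 - 2)*(-702) = -7*(-702) = 4914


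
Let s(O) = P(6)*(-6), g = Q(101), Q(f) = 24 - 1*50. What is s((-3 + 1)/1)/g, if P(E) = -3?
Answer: -9/13 ≈ -0.69231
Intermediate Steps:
Q(f) = -26 (Q(f) = 24 - 50 = -26)
g = -26
s(O) = 18 (s(O) = -3*(-6) = 18)
s((-3 + 1)/1)/g = 18/(-26) = 18*(-1/26) = -9/13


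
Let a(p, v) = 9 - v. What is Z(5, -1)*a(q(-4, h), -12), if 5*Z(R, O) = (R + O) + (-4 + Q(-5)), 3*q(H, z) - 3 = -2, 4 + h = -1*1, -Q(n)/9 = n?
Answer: 189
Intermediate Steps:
Q(n) = -9*n
h = -5 (h = -4 - 1*1 = -4 - 1 = -5)
q(H, z) = ⅓ (q(H, z) = 1 + (⅓)*(-2) = 1 - ⅔ = ⅓)
Z(R, O) = 41/5 + O/5 + R/5 (Z(R, O) = ((R + O) + (-4 - 9*(-5)))/5 = ((O + R) + (-4 + 45))/5 = ((O + R) + 41)/5 = (41 + O + R)/5 = 41/5 + O/5 + R/5)
Z(5, -1)*a(q(-4, h), -12) = (41/5 + (⅕)*(-1) + (⅕)*5)*(9 - 1*(-12)) = (41/5 - ⅕ + 1)*(9 + 12) = 9*21 = 189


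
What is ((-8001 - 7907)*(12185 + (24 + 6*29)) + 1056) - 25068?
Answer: -197012776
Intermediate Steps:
((-8001 - 7907)*(12185 + (24 + 6*29)) + 1056) - 25068 = (-15908*(12185 + (24 + 174)) + 1056) - 25068 = (-15908*(12185 + 198) + 1056) - 25068 = (-15908*12383 + 1056) - 25068 = (-196988764 + 1056) - 25068 = -196987708 - 25068 = -197012776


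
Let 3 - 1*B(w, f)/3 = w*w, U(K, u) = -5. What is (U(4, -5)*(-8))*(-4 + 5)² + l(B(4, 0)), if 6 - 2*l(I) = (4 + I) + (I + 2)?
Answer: 79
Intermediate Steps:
B(w, f) = 9 - 3*w² (B(w, f) = 9 - 3*w*w = 9 - 3*w²)
l(I) = -I (l(I) = 3 - ((4 + I) + (I + 2))/2 = 3 - ((4 + I) + (2 + I))/2 = 3 - (6 + 2*I)/2 = 3 + (-3 - I) = -I)
(U(4, -5)*(-8))*(-4 + 5)² + l(B(4, 0)) = (-5*(-8))*(-4 + 5)² - (9 - 3*4²) = 40*1² - (9 - 3*16) = 40*1 - (9 - 48) = 40 - 1*(-39) = 40 + 39 = 79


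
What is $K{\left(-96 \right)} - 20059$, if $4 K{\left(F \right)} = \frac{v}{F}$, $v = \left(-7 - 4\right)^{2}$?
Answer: $- \frac{7702777}{384} \approx -20059.0$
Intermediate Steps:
$v = 121$ ($v = \left(-11\right)^{2} = 121$)
$K{\left(F \right)} = \frac{121}{4 F}$ ($K{\left(F \right)} = \frac{121 \frac{1}{F}}{4} = \frac{121}{4 F}$)
$K{\left(-96 \right)} - 20059 = \frac{121}{4 \left(-96\right)} - 20059 = \frac{121}{4} \left(- \frac{1}{96}\right) - 20059 = - \frac{121}{384} - 20059 = - \frac{7702777}{384}$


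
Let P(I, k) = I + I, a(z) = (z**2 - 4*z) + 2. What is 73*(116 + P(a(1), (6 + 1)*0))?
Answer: 8322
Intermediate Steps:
a(z) = 2 + z**2 - 4*z
P(I, k) = 2*I
73*(116 + P(a(1), (6 + 1)*0)) = 73*(116 + 2*(2 + 1**2 - 4*1)) = 73*(116 + 2*(2 + 1 - 4)) = 73*(116 + 2*(-1)) = 73*(116 - 2) = 73*114 = 8322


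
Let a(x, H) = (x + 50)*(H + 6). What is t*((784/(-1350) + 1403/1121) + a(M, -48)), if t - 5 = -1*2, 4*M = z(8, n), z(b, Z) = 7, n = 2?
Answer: -3288251039/504450 ≈ -6518.5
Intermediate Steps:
M = 7/4 (M = (¼)*7 = 7/4 ≈ 1.7500)
a(x, H) = (6 + H)*(50 + x) (a(x, H) = (50 + x)*(6 + H) = (6 + H)*(50 + x))
t = 3 (t = 5 - 1*2 = 5 - 2 = 3)
t*((784/(-1350) + 1403/1121) + a(M, -48)) = 3*((784/(-1350) + 1403/1121) + (300 + 6*(7/4) + 50*(-48) - 48*7/4)) = 3*((784*(-1/1350) + 1403*(1/1121)) + (300 + 21/2 - 2400 - 84)) = 3*((-392/675 + 1403/1121) - 4347/2) = 3*(507593/756675 - 4347/2) = 3*(-3288251039/1513350) = -3288251039/504450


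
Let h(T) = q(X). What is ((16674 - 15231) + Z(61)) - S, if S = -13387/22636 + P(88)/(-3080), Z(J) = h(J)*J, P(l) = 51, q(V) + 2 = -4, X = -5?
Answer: 18782405039/17429720 ≈ 1077.6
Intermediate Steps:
q(V) = -6 (q(V) = -2 - 4 = -6)
h(T) = -6
Z(J) = -6*J
S = -10596599/17429720 (S = -13387/22636 + 51/(-3080) = -13387*1/22636 + 51*(-1/3080) = -13387/22636 - 51/3080 = -10596599/17429720 ≈ -0.60796)
((16674 - 15231) + Z(61)) - S = ((16674 - 15231) - 6*61) - 1*(-10596599/17429720) = (1443 - 366) + 10596599/17429720 = 1077 + 10596599/17429720 = 18782405039/17429720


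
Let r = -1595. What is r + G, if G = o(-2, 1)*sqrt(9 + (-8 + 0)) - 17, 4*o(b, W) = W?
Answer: -6447/4 ≈ -1611.8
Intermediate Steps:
o(b, W) = W/4
G = -67/4 (G = ((1/4)*1)*sqrt(9 + (-8 + 0)) - 17 = sqrt(9 - 8)/4 - 17 = sqrt(1)/4 - 17 = (1/4)*1 - 17 = 1/4 - 17 = -67/4 ≈ -16.750)
r + G = -1595 - 67/4 = -6447/4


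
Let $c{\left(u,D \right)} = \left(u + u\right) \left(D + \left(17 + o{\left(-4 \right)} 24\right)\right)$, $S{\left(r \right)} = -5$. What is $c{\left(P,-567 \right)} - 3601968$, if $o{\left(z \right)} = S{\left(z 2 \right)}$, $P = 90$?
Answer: $-3722568$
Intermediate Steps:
$o{\left(z \right)} = -5$
$c{\left(u,D \right)} = 2 u \left(-103 + D\right)$ ($c{\left(u,D \right)} = \left(u + u\right) \left(D + \left(17 - 120\right)\right) = 2 u \left(D + \left(17 - 120\right)\right) = 2 u \left(D - 103\right) = 2 u \left(-103 + D\right)$)
$c{\left(P,-567 \right)} - 3601968 = 2 \cdot 90 \left(-103 - 567\right) - 3601968 = 2 \cdot 90 \left(-670\right) - 3601968 = -120600 - 3601968 = -3722568$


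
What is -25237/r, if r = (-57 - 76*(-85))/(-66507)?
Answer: 1678437159/6403 ≈ 2.6213e+5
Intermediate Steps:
r = -6403/66507 (r = (-57 + 6460)*(-1/66507) = 6403*(-1/66507) = -6403/66507 ≈ -0.096276)
-25237/r = -25237/(-6403/66507) = -25237*(-66507/6403) = 1678437159/6403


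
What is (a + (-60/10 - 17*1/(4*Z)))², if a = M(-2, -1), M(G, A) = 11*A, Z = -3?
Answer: 34969/144 ≈ 242.84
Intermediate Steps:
a = -11 (a = 11*(-1) = -11)
(a + (-60/10 - 17*1/(4*Z)))² = (-11 + (-60/10 - 17/(4*(1*(-3)))))² = (-11 + (-60*⅒ - 17/(4*(-3))))² = (-11 + (-6 - 17/(-12)))² = (-11 + (-6 - 17*(-1/12)))² = (-11 + (-6 + 17/12))² = (-11 - 55/12)² = (-187/12)² = 34969/144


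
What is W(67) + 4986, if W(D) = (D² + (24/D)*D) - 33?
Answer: 9466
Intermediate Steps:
W(D) = -9 + D² (W(D) = (D² + 24) - 33 = (24 + D²) - 33 = -9 + D²)
W(67) + 4986 = (-9 + 67²) + 4986 = (-9 + 4489) + 4986 = 4480 + 4986 = 9466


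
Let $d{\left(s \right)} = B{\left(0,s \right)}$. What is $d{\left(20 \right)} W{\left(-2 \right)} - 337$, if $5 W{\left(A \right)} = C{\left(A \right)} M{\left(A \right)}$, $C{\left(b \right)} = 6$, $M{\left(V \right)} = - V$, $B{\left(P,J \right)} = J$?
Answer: $-289$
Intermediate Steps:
$d{\left(s \right)} = s$
$W{\left(A \right)} = - \frac{6 A}{5}$ ($W{\left(A \right)} = \frac{6 \left(- A\right)}{5} = \frac{\left(-6\right) A}{5} = - \frac{6 A}{5}$)
$d{\left(20 \right)} W{\left(-2 \right)} - 337 = 20 \left(\left(- \frac{6}{5}\right) \left(-2\right)\right) - 337 = 20 \cdot \frac{12}{5} - 337 = 48 - 337 = -289$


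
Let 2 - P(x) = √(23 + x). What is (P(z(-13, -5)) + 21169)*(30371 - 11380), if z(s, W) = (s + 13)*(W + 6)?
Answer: 402058461 - 18991*√23 ≈ 4.0197e+8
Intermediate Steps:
z(s, W) = (6 + W)*(13 + s) (z(s, W) = (13 + s)*(6 + W) = (6 + W)*(13 + s))
P(x) = 2 - √(23 + x)
(P(z(-13, -5)) + 21169)*(30371 - 11380) = ((2 - √(23 + (78 + 6*(-13) + 13*(-5) - 5*(-13)))) + 21169)*(30371 - 11380) = ((2 - √(23 + (78 - 78 - 65 + 65))) + 21169)*18991 = ((2 - √(23 + 0)) + 21169)*18991 = ((2 - √23) + 21169)*18991 = (21171 - √23)*18991 = 402058461 - 18991*√23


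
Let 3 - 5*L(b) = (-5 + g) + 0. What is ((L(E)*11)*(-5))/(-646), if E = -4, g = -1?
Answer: 99/646 ≈ 0.15325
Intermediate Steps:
L(b) = 9/5 (L(b) = ⅗ - ((-5 - 1) + 0)/5 = ⅗ - (-6 + 0)/5 = ⅗ - ⅕*(-6) = ⅗ + 6/5 = 9/5)
((L(E)*11)*(-5))/(-646) = (((9/5)*11)*(-5))/(-646) = ((99/5)*(-5))*(-1/646) = -99*(-1/646) = 99/646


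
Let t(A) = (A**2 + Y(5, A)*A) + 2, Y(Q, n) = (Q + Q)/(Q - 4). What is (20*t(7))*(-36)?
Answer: -87120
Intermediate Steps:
Y(Q, n) = 2*Q/(-4 + Q) (Y(Q, n) = (2*Q)/(-4 + Q) = 2*Q/(-4 + Q))
t(A) = 2 + A**2 + 10*A (t(A) = (A**2 + (2*5/(-4 + 5))*A) + 2 = (A**2 + (2*5/1)*A) + 2 = (A**2 + (2*5*1)*A) + 2 = (A**2 + 10*A) + 2 = 2 + A**2 + 10*A)
(20*t(7))*(-36) = (20*(2 + 7**2 + 10*7))*(-36) = (20*(2 + 49 + 70))*(-36) = (20*121)*(-36) = 2420*(-36) = -87120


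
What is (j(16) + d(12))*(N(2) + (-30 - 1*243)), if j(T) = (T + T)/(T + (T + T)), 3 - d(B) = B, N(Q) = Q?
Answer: 6775/3 ≈ 2258.3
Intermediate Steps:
d(B) = 3 - B
j(T) = ⅔ (j(T) = (2*T)/(T + 2*T) = (2*T)/((3*T)) = (2*T)*(1/(3*T)) = ⅔)
(j(16) + d(12))*(N(2) + (-30 - 1*243)) = (⅔ + (3 - 1*12))*(2 + (-30 - 1*243)) = (⅔ + (3 - 12))*(2 + (-30 - 243)) = (⅔ - 9)*(2 - 273) = -25/3*(-271) = 6775/3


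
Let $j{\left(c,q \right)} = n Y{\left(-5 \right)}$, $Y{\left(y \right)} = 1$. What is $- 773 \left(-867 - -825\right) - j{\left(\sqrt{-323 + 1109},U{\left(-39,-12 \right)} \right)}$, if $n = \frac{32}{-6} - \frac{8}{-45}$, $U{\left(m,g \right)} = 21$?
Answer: $\frac{1461202}{45} \approx 32471.0$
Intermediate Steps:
$n = - \frac{232}{45}$ ($n = 32 \left(- \frac{1}{6}\right) - - \frac{8}{45} = - \frac{16}{3} + \frac{8}{45} = - \frac{232}{45} \approx -5.1556$)
$j{\left(c,q \right)} = - \frac{232}{45}$ ($j{\left(c,q \right)} = \left(- \frac{232}{45}\right) 1 = - \frac{232}{45}$)
$- 773 \left(-867 - -825\right) - j{\left(\sqrt{-323 + 1109},U{\left(-39,-12 \right)} \right)} = - 773 \left(-867 - -825\right) - - \frac{232}{45} = - 773 \left(-867 + 825\right) + \frac{232}{45} = \left(-773\right) \left(-42\right) + \frac{232}{45} = 32466 + \frac{232}{45} = \frac{1461202}{45}$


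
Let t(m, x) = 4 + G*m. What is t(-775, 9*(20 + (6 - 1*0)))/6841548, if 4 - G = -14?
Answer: -6973/3420774 ≈ -0.0020384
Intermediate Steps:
G = 18 (G = 4 - 1*(-14) = 4 + 14 = 18)
t(m, x) = 4 + 18*m
t(-775, 9*(20 + (6 - 1*0)))/6841548 = (4 + 18*(-775))/6841548 = (4 - 13950)*(1/6841548) = -13946*1/6841548 = -6973/3420774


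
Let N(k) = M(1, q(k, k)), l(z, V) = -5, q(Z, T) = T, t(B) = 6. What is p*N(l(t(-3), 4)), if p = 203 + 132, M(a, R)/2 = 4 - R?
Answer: 6030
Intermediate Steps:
M(a, R) = 8 - 2*R (M(a, R) = 2*(4 - R) = 8 - 2*R)
N(k) = 8 - 2*k
p = 335
p*N(l(t(-3), 4)) = 335*(8 - 2*(-5)) = 335*(8 + 10) = 335*18 = 6030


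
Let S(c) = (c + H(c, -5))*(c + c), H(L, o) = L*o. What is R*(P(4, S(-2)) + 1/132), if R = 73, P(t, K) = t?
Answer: 38617/132 ≈ 292.55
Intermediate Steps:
S(c) = -8*c**2 (S(c) = (c + c*(-5))*(c + c) = (c - 5*c)*(2*c) = (-4*c)*(2*c) = -8*c**2)
R*(P(4, S(-2)) + 1/132) = 73*(4 + 1/132) = 73*(529/132) = 38617/132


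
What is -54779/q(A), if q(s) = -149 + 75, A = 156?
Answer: 54779/74 ≈ 740.26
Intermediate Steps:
q(s) = -74
-54779/q(A) = -54779/(-74) = -54779*(-1/74) = 54779/74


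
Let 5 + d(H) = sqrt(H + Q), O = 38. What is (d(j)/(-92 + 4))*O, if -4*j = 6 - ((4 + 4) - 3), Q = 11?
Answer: 95/44 - 19*sqrt(43)/88 ≈ 0.74328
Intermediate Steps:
j = -1/4 (j = -(6 - ((4 + 4) - 3))/4 = -(6 - (8 - 3))/4 = -(6 - 1*5)/4 = -(6 - 5)/4 = -1/4*1 = -1/4 ≈ -0.25000)
d(H) = -5 + sqrt(11 + H) (d(H) = -5 + sqrt(H + 11) = -5 + sqrt(11 + H))
(d(j)/(-92 + 4))*O = ((-5 + sqrt(11 - 1/4))/(-92 + 4))*38 = ((-5 + sqrt(43/4))/(-88))*38 = ((-5 + sqrt(43)/2)*(-1/88))*38 = (5/88 - sqrt(43)/176)*38 = 95/44 - 19*sqrt(43)/88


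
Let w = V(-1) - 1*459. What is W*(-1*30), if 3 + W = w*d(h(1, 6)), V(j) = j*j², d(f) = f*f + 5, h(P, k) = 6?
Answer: 565890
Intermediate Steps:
d(f) = 5 + f² (d(f) = f² + 5 = 5 + f²)
V(j) = j³
w = -460 (w = (-1)³ - 1*459 = -1 - 459 = -460)
W = -18863 (W = -3 - 460*(5 + 6²) = -3 - 460*(5 + 36) = -3 - 460*41 = -3 - 18860 = -18863)
W*(-1*30) = -(-18863)*30 = -18863*(-30) = 565890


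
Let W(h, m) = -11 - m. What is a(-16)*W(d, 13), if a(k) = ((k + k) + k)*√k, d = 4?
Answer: 4608*I ≈ 4608.0*I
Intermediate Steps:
a(k) = 3*k^(3/2) (a(k) = (2*k + k)*√k = (3*k)*√k = 3*k^(3/2))
a(-16)*W(d, 13) = (3*(-16)^(3/2))*(-11 - 1*13) = (3*(-64*I))*(-11 - 13) = -192*I*(-24) = 4608*I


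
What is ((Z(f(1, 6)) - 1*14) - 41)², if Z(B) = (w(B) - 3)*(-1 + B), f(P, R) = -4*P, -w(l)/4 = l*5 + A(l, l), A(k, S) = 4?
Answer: 129600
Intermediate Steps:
w(l) = -16 - 20*l (w(l) = -4*(l*5 + 4) = -4*(5*l + 4) = -4*(4 + 5*l) = -16 - 20*l)
Z(B) = (-1 + B)*(-19 - 20*B) (Z(B) = ((-16 - 20*B) - 3)*(-1 + B) = (-19 - 20*B)*(-1 + B) = (-1 + B)*(-19 - 20*B))
((Z(f(1, 6)) - 1*14) - 41)² = (((19 - 4*1 - 20*(-4*1)²) - 1*14) - 41)² = (((19 - 4 - 20*(-4)²) - 14) - 41)² = (((19 - 4 - 20*16) - 14) - 41)² = (((19 - 4 - 320) - 14) - 41)² = ((-305 - 14) - 41)² = (-319 - 41)² = (-360)² = 129600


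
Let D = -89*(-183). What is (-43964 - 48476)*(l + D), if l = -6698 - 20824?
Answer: 1038563400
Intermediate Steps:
l = -27522
D = 16287
(-43964 - 48476)*(l + D) = (-43964 - 48476)*(-27522 + 16287) = -92440*(-11235) = 1038563400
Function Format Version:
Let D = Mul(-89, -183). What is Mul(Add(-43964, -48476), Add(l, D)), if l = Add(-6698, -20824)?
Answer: 1038563400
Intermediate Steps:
l = -27522
D = 16287
Mul(Add(-43964, -48476), Add(l, D)) = Mul(Add(-43964, -48476), Add(-27522, 16287)) = Mul(-92440, -11235) = 1038563400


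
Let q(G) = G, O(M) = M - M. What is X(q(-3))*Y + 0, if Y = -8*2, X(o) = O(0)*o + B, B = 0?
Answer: 0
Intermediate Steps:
O(M) = 0
X(o) = 0 (X(o) = 0*o + 0 = 0 + 0 = 0)
Y = -16
X(q(-3))*Y + 0 = 0*(-16) + 0 = 0 + 0 = 0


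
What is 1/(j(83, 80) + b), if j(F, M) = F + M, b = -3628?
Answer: -1/3465 ≈ -0.00028860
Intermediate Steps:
1/(j(83, 80) + b) = 1/((83 + 80) - 3628) = 1/(163 - 3628) = 1/(-3465) = -1/3465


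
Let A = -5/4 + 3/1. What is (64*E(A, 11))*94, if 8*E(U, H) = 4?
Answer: 3008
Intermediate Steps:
A = 7/4 (A = -5*¼ + 3*1 = -5/4 + 3 = 7/4 ≈ 1.7500)
E(U, H) = ½ (E(U, H) = (⅛)*4 = ½)
(64*E(A, 11))*94 = (64*(½))*94 = 32*94 = 3008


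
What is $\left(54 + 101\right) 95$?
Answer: $14725$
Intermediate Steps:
$\left(54 + 101\right) 95 = 155 \cdot 95 = 14725$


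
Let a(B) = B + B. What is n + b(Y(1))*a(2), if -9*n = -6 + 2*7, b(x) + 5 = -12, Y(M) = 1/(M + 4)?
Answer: -620/9 ≈ -68.889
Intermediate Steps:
Y(M) = 1/(4 + M)
b(x) = -17 (b(x) = -5 - 12 = -17)
n = -8/9 (n = -(-6 + 2*7)/9 = -(-6 + 14)/9 = -⅑*8 = -8/9 ≈ -0.88889)
a(B) = 2*B
n + b(Y(1))*a(2) = -8/9 - 34*2 = -8/9 - 17*4 = -8/9 - 68 = -620/9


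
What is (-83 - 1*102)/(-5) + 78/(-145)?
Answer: 5287/145 ≈ 36.462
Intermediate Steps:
(-83 - 1*102)/(-5) + 78/(-145) = (-83 - 102)*(-1/5) + 78*(-1/145) = -185*(-1/5) - 78/145 = 37 - 78/145 = 5287/145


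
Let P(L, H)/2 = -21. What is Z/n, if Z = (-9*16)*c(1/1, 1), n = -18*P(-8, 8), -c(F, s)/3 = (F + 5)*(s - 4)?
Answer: -72/7 ≈ -10.286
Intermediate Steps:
P(L, H) = -42 (P(L, H) = 2*(-21) = -42)
c(F, s) = -3*(-4 + s)*(5 + F) (c(F, s) = -3*(F + 5)*(s - 4) = -3*(5 + F)*(-4 + s) = -3*(-4 + s)*(5 + F))
n = 756 (n = -18*(-42) = 756)
Z = -7776 (Z = (-9*16)*(60 - 15*1 + 12/1 - 3*1/1) = -144*(60 - 15 + 12*1 - 3*1*1) = -144*(60 - 15 + 12 - 3) = -144*54 = -7776)
Z/n = -7776/756 = -7776*1/756 = -72/7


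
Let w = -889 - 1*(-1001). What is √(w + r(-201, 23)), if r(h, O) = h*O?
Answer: I*√4511 ≈ 67.164*I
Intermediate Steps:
r(h, O) = O*h
w = 112 (w = -889 + 1001 = 112)
√(w + r(-201, 23)) = √(112 + 23*(-201)) = √(112 - 4623) = √(-4511) = I*√4511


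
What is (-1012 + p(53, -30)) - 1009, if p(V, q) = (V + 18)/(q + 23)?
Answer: -14218/7 ≈ -2031.1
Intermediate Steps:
p(V, q) = (18 + V)/(23 + q)
(-1012 + p(53, -30)) - 1009 = (-1012 + (18 + 53)/(23 - 30)) - 1009 = (-1012 + 71/(-7)) - 1009 = (-1012 - ⅐*71) - 1009 = (-1012 - 71/7) - 1009 = -7155/7 - 1009 = -14218/7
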